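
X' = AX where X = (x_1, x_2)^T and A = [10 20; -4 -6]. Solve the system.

x_1(t) = c_1e^(2t)sin(4t) - 2c_1e^(2t)cos(4t) - 2c_2e^(2t)sin(4t) - c_2e^(2t)cos(4t), x_2(t) = c_1e^(2t)cos(4t) + c_2e^(2t)sin(4t)

Coefficient matrix A = [[10, 20], [-4, -6]].
Characteristic polynomial det(A - λI) = λ^2 - 4λ + 20 = 0.
Eigenvalues λ = 2 ± 4i (complex conjugate pair).
For λ=2+4i: an eigenvector is (-2,1) - i(1,0) = (-2 - i, 1).
A real fundamental pair from Re and Im of e^((2+4i)t)v: X_1 = e^(2t)(cos(4t)·(-2,1) + sin(4t)·(1,0)), X_2 = e^(2t)(sin(4t)·(-2,1) - cos(4t)·(1,0)).
General solution: c_1X_1 + c_2X_2.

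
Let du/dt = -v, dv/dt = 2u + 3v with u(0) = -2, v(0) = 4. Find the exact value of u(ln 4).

A = [[0,-1],[2,3]]; eigenvalues λ = 1, 2.
Eigenvectors: (-1,1) for λ=1, (1,-2) for λ=2.
From the initial condition, c_1 = 0, c_2 = -2.
u(ln 4) = (0)(4^1)(-1) + (-2)(4^2)(1) = -32.

-32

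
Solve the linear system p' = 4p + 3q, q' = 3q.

Coefficient matrix A = [[4, 3], [0, 3]].
Characteristic polynomial det(A - λI) = λ^2 - 7λ + 12 = 0.
Eigenvalues λ = 3, 4.
For λ=3: (A-λI) row 1 is [1, 3], so an eigenvector is (-3, 1).
For λ=4: (A-λI) row 1 is [0, 3], so an eigenvector is (-1, 0).
General solution: K_1e^(3t)(-3,1) + K_2e^(4t)(-1,0).

p(t) = -3K_1e^(3t) - K_2e^(4t), q(t) = K_1e^(3t)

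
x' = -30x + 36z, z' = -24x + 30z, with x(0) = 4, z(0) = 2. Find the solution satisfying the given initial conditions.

Coefficient matrix A = [[-30, 36], [-24, 30]].
Characteristic polynomial det(A - λI) = λ^2 - 36 = 0.
Eigenvalues λ = -6, 6.
For λ=-6: (A-λI) row 1 is [-24, 36], so an eigenvector is (3, 2).
For λ=6: (A-λI) row 1 is [-36, 36], so an eigenvector is (-1, -1).
General solution: c_1e^(-6t)(3,2) + c_2e^(6t)(-1,-1).
Applying x(0)=4, z(0)=2 gives c_1=2, c_2=2.

x(t) = -2e^(6t) + 6e^(-6t), z(t) = -2e^(6t) + 4e^(-6t)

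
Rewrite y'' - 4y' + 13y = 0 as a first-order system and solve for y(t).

Let x_1 = y, x_2 = y'. Then x_1' = x_2 and x_2' = -13x_1 + 4x_2.
A = [[0,1],[-13,4]]; det(A-λI) = λ^2 - 4λ + 13.
Eigenvalues λ = 2 ± 3i.

y(t) = C_1e^(2t)cos(3t) + C_2e^(2t)sin(3t)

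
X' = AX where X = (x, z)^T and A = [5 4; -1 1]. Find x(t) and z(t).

x(t) = 2C_1e^(3t) + 2C_2te^(3t) - 3C_2e^(3t), z(t) = -C_1e^(3t) - C_2te^(3t) + 2C_2e^(3t)

Coefficient matrix A = [[5, 4], [-1, 1]].
Characteristic polynomial det(A - λI) = λ^2 - 6λ + 9 = 0.
Single eigenvalue λ = 3 with algebraic multiplicity 2.
Eigenvector v = (2,-1); generalized eigenvector w with (A-λI)w=v is (-3,2).
General solution: e^(3t)[C_1·v + C_2·(t·v + w)].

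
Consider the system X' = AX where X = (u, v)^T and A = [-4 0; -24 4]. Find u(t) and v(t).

u(t) = K_1e^(-4t), v(t) = 3K_1e^(-4t) + K_2e^(4t)

Coefficient matrix A = [[-4, 0], [-24, 4]].
Characteristic polynomial det(A - λI) = λ^2 - 16 = 0.
Eigenvalues λ = -4, 4.
For λ=-4: (A-λI) row 2 is [-24, 8], so an eigenvector is (1, 3).
For λ=4: (A-λI) row 1 is [-8, 0], so an eigenvector is (0, 1).
General solution: K_1e^(-4t)(1,3) + K_2e^(4t)(0,1).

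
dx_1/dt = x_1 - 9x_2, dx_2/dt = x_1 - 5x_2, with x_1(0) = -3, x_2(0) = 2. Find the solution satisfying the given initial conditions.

Coefficient matrix A = [[1, -9], [1, -5]].
Characteristic polynomial det(A - λI) = λ^2 + 4λ + 4 = 0.
Single eigenvalue λ = -2 with algebraic multiplicity 2.
Eigenvector v = (3,1); generalized eigenvector w with (A-λI)w=v is (-2,-1).
General solution: e^(-2t)[K_1·v + K_2·(t·v + w)].
Applying x_1(0)=-3, x_2(0)=2 gives K_1=-7, K_2=-9.

x_1(t) = -27te^(-2t) - 3e^(-2t), x_2(t) = -9te^(-2t) + 2e^(-2t)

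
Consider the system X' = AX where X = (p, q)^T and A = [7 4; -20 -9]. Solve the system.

p(t) = -C_1e^(-t)sin(4t) + C_2e^(-t)cos(4t), q(t) = 2C_1e^(-t)sin(4t) - C_1e^(-t)cos(4t) - C_2e^(-t)sin(4t) - 2C_2e^(-t)cos(4t)

Coefficient matrix A = [[7, 4], [-20, -9]].
Characteristic polynomial det(A - λI) = λ^2 + 2λ + 17 = 0.
Eigenvalues λ = -1 ± 4i (complex conjugate pair).
For λ=-1+4i: an eigenvector is (0,-1) - i(-1,2) = (0 + i, -1 - 2i).
A real fundamental pair from Re and Im of e^((-1+4i)t)v: X_1 = e^(-t)(cos(4t)·(0,-1) + sin(4t)·(-1,2)), X_2 = e^(-t)(sin(4t)·(0,-1) - cos(4t)·(-1,2)).
General solution: C_1X_1 + C_2X_2.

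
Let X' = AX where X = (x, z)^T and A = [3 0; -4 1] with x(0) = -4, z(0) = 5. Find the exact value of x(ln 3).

-108

A = [[3,0],[-4,1]]; eigenvalues λ = 3, 1.
Eigenvectors: (1,-2) for λ=3, (0,1) for λ=1.
From the initial condition, c_1 = -4, c_2 = -3.
x(ln 3) = (-4)(3^3)(1) + (-3)(3^1)(0) = -108.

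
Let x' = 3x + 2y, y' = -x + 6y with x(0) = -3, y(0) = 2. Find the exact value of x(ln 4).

4608

A = [[3,2],[-1,6]]; eigenvalues λ = 4, 5.
Eigenvectors: (2,1) for λ=4, (1,1) for λ=5.
From the initial condition, c_1 = -5, c_2 = 7.
x(ln 4) = (-5)(4^4)(2) + (7)(4^5)(1) = 4608.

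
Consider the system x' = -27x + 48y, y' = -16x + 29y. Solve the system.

x(t) = -2K_1e^(-3t) - 3K_2e^(5t), y(t) = -K_1e^(-3t) - 2K_2e^(5t)

Coefficient matrix A = [[-27, 48], [-16, 29]].
Characteristic polynomial det(A - λI) = λ^2 - 2λ - 15 = 0.
Eigenvalues λ = -3, 5.
For λ=-3: (A-λI) row 1 is [-24, 48], so an eigenvector is (-2, -1).
For λ=5: (A-λI) row 1 is [-32, 48], so an eigenvector is (-3, -2).
General solution: K_1e^(-3t)(-2,-1) + K_2e^(5t)(-3,-2).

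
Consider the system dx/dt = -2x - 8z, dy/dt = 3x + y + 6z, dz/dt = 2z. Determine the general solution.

x(t) = -2K_1e^(2t) - K_2e^(-2t), y(t) = K_2e^(-2t) + K_3e^(t), z(t) = K_1e^(2t)

Coefficient matrix A = [[-2, 0, -8], [3, 1, 6], [0, 0, 2]].
det(A - λI) = 0 gives eigenvalues λ = 2, -2, 1.
For λ=2: eigenvector (-2,0,1).
For λ=-2: eigenvector (-1,1,0).
For λ=1: eigenvector (0,1,0).
General solution: K_1e^(2t)(-2,0,1) + K_2e^(-2t)(-1,1,0) + K_3e^(t)(0,1,0).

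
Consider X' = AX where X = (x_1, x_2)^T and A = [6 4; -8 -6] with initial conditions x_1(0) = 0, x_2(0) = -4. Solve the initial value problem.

x_1(t) = -4e^(2t) + 4e^(-2t), x_2(t) = 4e^(2t) - 8e^(-2t)

Coefficient matrix A = [[6, 4], [-8, -6]].
Characteristic polynomial det(A - λI) = λ^2 - 4 = 0.
Eigenvalues λ = -2, 2.
For λ=-2: (A-λI) row 1 is [8, 4], so an eigenvector is (1, -2).
For λ=2: (A-λI) row 1 is [4, 4], so an eigenvector is (-1, 1).
General solution: K_1e^(-2t)(1,-2) + K_2e^(2t)(-1,1).
Applying x_1(0)=0, x_2(0)=-4 gives K_1=4, K_2=4.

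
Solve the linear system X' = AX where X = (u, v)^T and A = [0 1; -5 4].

u(t) = C_1e^(2t)sin(t) - C_2e^(2t)cos(t), v(t) = 2C_1e^(2t)sin(t) + C_1e^(2t)cos(t) + C_2e^(2t)sin(t) - 2C_2e^(2t)cos(t)

Coefficient matrix A = [[0, 1], [-5, 4]].
Characteristic polynomial det(A - λI) = λ^2 - 4λ + 5 = 0.
Eigenvalues λ = 2 ± i (complex conjugate pair).
For λ=2+i: an eigenvector is (0,1) - i(1,2) = (0 - i, 1 - 2i).
A real fundamental pair from Re and Im of e^((2+i)t)v: X_1 = e^(2t)(cos(t)·(0,1) + sin(t)·(1,2)), X_2 = e^(2t)(sin(t)·(0,1) - cos(t)·(1,2)).
General solution: C_1X_1 + C_2X_2.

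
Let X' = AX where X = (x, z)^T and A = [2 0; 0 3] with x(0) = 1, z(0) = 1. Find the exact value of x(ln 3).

9

A = [[2,0],[0,3]]; eigenvalues λ = 3, 2.
Eigenvectors: (0,-1) for λ=3, (1,0) for λ=2.
From the initial condition, c_1 = -1, c_2 = 1.
x(ln 3) = (-1)(3^3)(0) + (1)(3^2)(1) = 9.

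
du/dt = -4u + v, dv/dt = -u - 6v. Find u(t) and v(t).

u(t) = C_1e^(-5t) + C_2te^(-5t) - 2C_2e^(-5t), v(t) = -C_1e^(-5t) - C_2te^(-5t) + 3C_2e^(-5t)

Coefficient matrix A = [[-4, 1], [-1, -6]].
Characteristic polynomial det(A - λI) = λ^2 + 10λ + 25 = 0.
Single eigenvalue λ = -5 with algebraic multiplicity 2.
Eigenvector v = (1,-1); generalized eigenvector w with (A-λI)w=v is (-2,3).
General solution: e^(-5t)[C_1·v + C_2·(t·v + w)].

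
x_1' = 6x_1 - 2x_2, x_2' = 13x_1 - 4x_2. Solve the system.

Coefficient matrix A = [[6, -2], [13, -4]].
Characteristic polynomial det(A - λI) = λ^2 - 2λ + 2 = 0.
Eigenvalues λ = 1 ± i (complex conjugate pair).
For λ=1+i: an eigenvector is (1,3) - i(-1,-2) = (1 + i, 3 + 2i).
A real fundamental pair from Re and Im of e^((1+i)t)v: X_1 = e^(t)(cos(t)·(1,3) + sin(t)·(-1,-2)), X_2 = e^(t)(sin(t)·(1,3) - cos(t)·(-1,-2)).
General solution: K_1X_1 + K_2X_2.

x_1(t) = -K_1e^(t)sin(t) + K_1e^(t)cos(t) + K_2e^(t)sin(t) + K_2e^(t)cos(t), x_2(t) = -2K_1e^(t)sin(t) + 3K_1e^(t)cos(t) + 3K_2e^(t)sin(t) + 2K_2e^(t)cos(t)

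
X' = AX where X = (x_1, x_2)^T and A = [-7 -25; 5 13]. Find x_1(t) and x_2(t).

x_1(t) = c_1e^(3t)sin(5t) + 2c_1e^(3t)cos(5t) + 2c_2e^(3t)sin(5t) - c_2e^(3t)cos(5t), x_2(t) = -c_1e^(3t)cos(5t) - c_2e^(3t)sin(5t)

Coefficient matrix A = [[-7, -25], [5, 13]].
Characteristic polynomial det(A - λI) = λ^2 - 6λ + 34 = 0.
Eigenvalues λ = 3 ± 5i (complex conjugate pair).
For λ=3+5i: an eigenvector is (2,-1) - i(1,0) = (2 - i, -1).
A real fundamental pair from Re and Im of e^((3+5i)t)v: X_1 = e^(3t)(cos(5t)·(2,-1) + sin(5t)·(1,0)), X_2 = e^(3t)(sin(5t)·(2,-1) - cos(5t)·(1,0)).
General solution: c_1X_1 + c_2X_2.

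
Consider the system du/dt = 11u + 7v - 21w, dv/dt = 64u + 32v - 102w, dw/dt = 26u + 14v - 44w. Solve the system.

Coefficient matrix A = [[11, 7, -21], [64, 32, -102], [26, 14, -44]].
det(A - λI) = 0 gives eigenvalues λ = 4, -3, -2.
For λ=4: eigenvector (1,5,2).
For λ=-3: eigenvector (1,4,2).
For λ=-2: eigenvector (0,3,1).
General solution: C_1e^(4t)(1,5,2) + C_2e^(-3t)(1,4,2) + C_3e^(-2t)(0,3,1).

u(t) = C_1e^(4t) + C_2e^(-3t), v(t) = 5C_1e^(4t) + 4C_2e^(-3t) + 3C_3e^(-2t), w(t) = 2C_1e^(4t) + 2C_2e^(-3t) + C_3e^(-2t)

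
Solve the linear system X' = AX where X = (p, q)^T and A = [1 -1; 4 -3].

p(t) = K_1e^(-t) + K_2te^(-t) + K_2e^(-t), q(t) = 2K_1e^(-t) + 2K_2te^(-t) + K_2e^(-t)

Coefficient matrix A = [[1, -1], [4, -3]].
Characteristic polynomial det(A - λI) = λ^2 + 2λ + 1 = 0.
Single eigenvalue λ = -1 with algebraic multiplicity 2.
Eigenvector v = (1,2); generalized eigenvector w with (A-λI)w=v is (1,1).
General solution: e^(-t)[K_1·v + K_2·(t·v + w)].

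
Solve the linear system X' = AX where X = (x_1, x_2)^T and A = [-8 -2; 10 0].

x_1(t) = -K_1e^(-4t)cos(2t) - K_2e^(-4t)sin(2t), x_2(t) = -K_1e^(-4t)sin(2t) + 2K_1e^(-4t)cos(2t) + 2K_2e^(-4t)sin(2t) + K_2e^(-4t)cos(2t)

Coefficient matrix A = [[-8, -2], [10, 0]].
Characteristic polynomial det(A - λI) = λ^2 + 8λ + 20 = 0.
Eigenvalues λ = -4 ± 2i (complex conjugate pair).
For λ=-4+2i: an eigenvector is (-1,2) - i(0,-1) = (-1, 2 + i).
A real fundamental pair from Re and Im of e^((-4+2i)t)v: X_1 = e^(-4t)(cos(2t)·(-1,2) + sin(2t)·(0,-1)), X_2 = e^(-4t)(sin(2t)·(-1,2) - cos(2t)·(0,-1)).
General solution: K_1X_1 + K_2X_2.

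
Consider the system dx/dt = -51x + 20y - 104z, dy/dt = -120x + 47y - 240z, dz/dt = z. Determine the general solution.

Coefficient matrix A = [[-51, 20, -104], [-120, 47, -240], [0, 0, 1]].
det(A - λI) = 0 gives eigenvalues λ = 1, -1, -3.
For λ=1: eigenvector (-2,0,1).
For λ=-1: eigenvector (2,5,0).
For λ=-3: eigenvector (5,12,0).
General solution: C_1e^(t)(-2,0,1) + C_2e^(-t)(2,5,0) + C_3e^(-3t)(5,12,0).

x(t) = -2C_1e^(t) + 2C_2e^(-t) + 5C_3e^(-3t), y(t) = 5C_2e^(-t) + 12C_3e^(-3t), z(t) = C_1e^(t)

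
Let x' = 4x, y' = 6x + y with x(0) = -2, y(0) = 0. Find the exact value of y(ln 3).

-312

A = [[4,0],[6,1]]; eigenvalues λ = 4, 1.
Eigenvectors: (1,2) for λ=4, (0,1) for λ=1.
From the initial condition, c_1 = -2, c_2 = 4.
y(ln 3) = (-2)(3^4)(2) + (4)(3^1)(1) = -312.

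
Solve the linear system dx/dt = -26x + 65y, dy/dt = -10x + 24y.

x(t) = -3K_1e^(-t)sin(5t) - 2K_1e^(-t)cos(5t) - 2K_2e^(-t)sin(5t) + 3K_2e^(-t)cos(5t), y(t) = -K_1e^(-t)sin(5t) - K_1e^(-t)cos(5t) - K_2e^(-t)sin(5t) + K_2e^(-t)cos(5t)

Coefficient matrix A = [[-26, 65], [-10, 24]].
Characteristic polynomial det(A - λI) = λ^2 + 2λ + 26 = 0.
Eigenvalues λ = -1 ± 5i (complex conjugate pair).
For λ=-1+5i: an eigenvector is (-2,-1) - i(-3,-1) = (-2 + 3i, -1 + i).
A real fundamental pair from Re and Im of e^((-1+5i)t)v: X_1 = e^(-t)(cos(5t)·(-2,-1) + sin(5t)·(-3,-1)), X_2 = e^(-t)(sin(5t)·(-2,-1) - cos(5t)·(-3,-1)).
General solution: K_1X_1 + K_2X_2.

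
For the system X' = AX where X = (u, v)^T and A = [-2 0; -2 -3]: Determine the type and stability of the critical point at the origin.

A = [[-2,0],[-2,-3]]; det(A-λI) = λ^2 + 5λ + 6.
λ = -2, -3: both negative.

stable node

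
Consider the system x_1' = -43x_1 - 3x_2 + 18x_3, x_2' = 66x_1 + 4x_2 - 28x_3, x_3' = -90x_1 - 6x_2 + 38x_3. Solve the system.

Coefficient matrix A = [[-43, -3, 18], [66, 4, -28], [-90, -6, 38]].
det(A - λI) = 0 gives eigenvalues λ = -1, 2, -2.
For λ=-1: eigenvector (1,-2,2).
For λ=2: eigenvector (4,-6,9).
For λ=-2: eigenvector (3,-5,6).
General solution: C_1e^(-t)(1,-2,2) + C_2e^(2t)(4,-6,9) + C_3e^(-2t)(3,-5,6).

x_1(t) = C_1e^(-t) + 4C_2e^(2t) + 3C_3e^(-2t), x_2(t) = -2C_1e^(-t) - 6C_2e^(2t) - 5C_3e^(-2t), x_3(t) = 2C_1e^(-t) + 9C_2e^(2t) + 6C_3e^(-2t)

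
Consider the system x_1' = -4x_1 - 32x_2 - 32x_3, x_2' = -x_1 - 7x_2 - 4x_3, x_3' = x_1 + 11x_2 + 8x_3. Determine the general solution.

Coefficient matrix A = [[-4, -32, -32], [-1, -7, -4], [1, 11, 8]].
det(A - λI) = 0 gives eigenvalues λ = -4, -3, 4.
For λ=-4: eigenvector (1,1,-1).
For λ=-3: eigenvector (0,1,-1).
For λ=4: eigenvector (-4,0,1).
General solution: c_1e^(-4t)(1,1,-1) + c_2e^(-3t)(0,1,-1) + c_3e^(4t)(-4,0,1).

x_1(t) = c_1e^(-4t) - 4c_3e^(4t), x_2(t) = c_1e^(-4t) + c_2e^(-3t), x_3(t) = -c_1e^(-4t) - c_2e^(-3t) + c_3e^(4t)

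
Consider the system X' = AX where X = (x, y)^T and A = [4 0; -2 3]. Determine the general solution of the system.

x(t) = K_2e^(4t), y(t) = -K_1e^(3t) - 2K_2e^(4t)

Coefficient matrix A = [[4, 0], [-2, 3]].
Characteristic polynomial det(A - λI) = λ^2 - 7λ + 12 = 0.
Eigenvalues λ = 3, 4.
For λ=3: (A-λI) row 1 is [1, 0], so an eigenvector is (0, -1).
For λ=4: (A-λI) row 2 is [-2, -1], so an eigenvector is (1, -2).
General solution: K_1e^(3t)(0,-1) + K_2e^(4t)(1,-2).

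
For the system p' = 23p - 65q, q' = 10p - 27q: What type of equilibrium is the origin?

A = [[23,-65],[10,-27]]; det(A-λI) = λ^2 + 4λ + 29.
λ = -2 ± 5i: negative real part.

stable spiral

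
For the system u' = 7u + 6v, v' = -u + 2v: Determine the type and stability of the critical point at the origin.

A = [[7,6],[-1,2]]; det(A-λI) = λ^2 - 9λ + 20.
λ = 5, 4: both positive.

unstable node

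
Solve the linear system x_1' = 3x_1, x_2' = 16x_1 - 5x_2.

x_1(t) = -C_2e^(3t), x_2(t) = C_1e^(-5t) - 2C_2e^(3t)

Coefficient matrix A = [[3, 0], [16, -5]].
Characteristic polynomial det(A - λI) = λ^2 + 2λ - 15 = 0.
Eigenvalues λ = -5, 3.
For λ=-5: (A-λI) row 1 is [8, 0], so an eigenvector is (0, 1).
For λ=3: (A-λI) row 2 is [16, -8], so an eigenvector is (-1, -2).
General solution: C_1e^(-5t)(0,1) + C_2e^(3t)(-1,-2).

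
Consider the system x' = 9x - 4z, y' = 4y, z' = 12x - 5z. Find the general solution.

Coefficient matrix A = [[9, 0, -4], [0, 4, 0], [12, 0, -5]].
det(A - λI) = 0 gives eigenvalues λ = 1, 3, 4.
For λ=1: eigenvector (-1,0,-2).
For λ=3: eigenvector (2,0,3).
For λ=4: eigenvector (0,1,0).
General solution: C_1e^(t)(-1,0,-2) + C_2e^(3t)(2,0,3) + C_3e^(4t)(0,1,0).

x(t) = -C_1e^(t) + 2C_2e^(3t), y(t) = C_3e^(4t), z(t) = -2C_1e^(t) + 3C_2e^(3t)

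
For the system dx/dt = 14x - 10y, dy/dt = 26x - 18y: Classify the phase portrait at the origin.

A = [[14,-10],[26,-18]]; det(A-λI) = λ^2 + 4λ + 8.
λ = -2 ± 2i: negative real part.

stable spiral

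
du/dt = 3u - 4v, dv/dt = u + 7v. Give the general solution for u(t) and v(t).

Coefficient matrix A = [[3, -4], [1, 7]].
Characteristic polynomial det(A - λI) = λ^2 - 10λ + 25 = 0.
Single eigenvalue λ = 5 with algebraic multiplicity 2.
Eigenvector v = (2,-1); generalized eigenvector w with (A-λI)w=v is (1,-1).
General solution: e^(5t)[K_1·v + K_2·(t·v + w)].

u(t) = 2K_1e^(5t) + 2K_2te^(5t) + K_2e^(5t), v(t) = -K_1e^(5t) - K_2te^(5t) - K_2e^(5t)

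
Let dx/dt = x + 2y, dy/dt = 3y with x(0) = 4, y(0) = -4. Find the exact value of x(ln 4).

A = [[1,2],[0,3]]; eigenvalues λ = 1, 3.
Eigenvectors: (1,0) for λ=1, (-1,-1) for λ=3.
From the initial condition, c_1 = 8, c_2 = 4.
x(ln 4) = (8)(4^1)(1) + (4)(4^3)(-1) = -224.

-224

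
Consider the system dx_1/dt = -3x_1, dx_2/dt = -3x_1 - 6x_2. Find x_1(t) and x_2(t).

Coefficient matrix A = [[-3, 0], [-3, -6]].
Characteristic polynomial det(A - λI) = λ^2 + 9λ + 18 = 0.
Eigenvalues λ = -3, -6.
For λ=-3: (A-λI) row 2 is [-3, -3], so an eigenvector is (-1, 1).
For λ=-6: (A-λI) row 1 is [3, 0], so an eigenvector is (0, 1).
General solution: c_1e^(-3t)(-1,1) + c_2e^(-6t)(0,1).

x_1(t) = -c_1e^(-3t), x_2(t) = c_1e^(-3t) + c_2e^(-6t)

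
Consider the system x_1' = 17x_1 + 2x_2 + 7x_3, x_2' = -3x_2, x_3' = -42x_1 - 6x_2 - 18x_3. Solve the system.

Coefficient matrix A = [[17, 2, 7], [0, -3, 0], [-42, -6, -18]].
det(A - λI) = 0 gives eigenvalues λ = 3, -4, -3.
For λ=3: eigenvector (1,0,-2).
For λ=-4: eigenvector (-1,0,3).
For λ=-3: eigenvector (2,1,-6).
General solution: c_1e^(3t)(1,0,-2) + c_2e^(-4t)(-1,0,3) + c_3e^(-3t)(2,1,-6).

x_1(t) = c_1e^(3t) - c_2e^(-4t) + 2c_3e^(-3t), x_2(t) = c_3e^(-3t), x_3(t) = -2c_1e^(3t) + 3c_2e^(-4t) - 6c_3e^(-3t)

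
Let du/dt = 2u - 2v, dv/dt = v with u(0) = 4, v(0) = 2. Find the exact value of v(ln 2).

4

A = [[2,-2],[0,1]]; eigenvalues λ = 2, 1.
Eigenvectors: (1,0) for λ=2, (2,1) for λ=1.
From the initial condition, c_1 = 0, c_2 = 2.
v(ln 2) = (0)(2^2)(0) + (2)(2^1)(1) = 4.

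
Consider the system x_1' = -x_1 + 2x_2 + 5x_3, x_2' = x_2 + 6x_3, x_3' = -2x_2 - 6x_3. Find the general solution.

x_1(t) = -2c_1e^(-3t) + c_2e^(-t) - c_3e^(-2t), x_2(t) = -3c_1e^(-3t) - 2c_3e^(-2t), x_3(t) = 2c_1e^(-3t) + c_3e^(-2t)

Coefficient matrix A = [[-1, 2, 5], [0, 1, 6], [0, -2, -6]].
det(A - λI) = 0 gives eigenvalues λ = -3, -1, -2.
For λ=-3: eigenvector (-2,-3,2).
For λ=-1: eigenvector (1,0,0).
For λ=-2: eigenvector (-1,-2,1).
General solution: c_1e^(-3t)(-2,-3,2) + c_2e^(-t)(1,0,0) + c_3e^(-2t)(-1,-2,1).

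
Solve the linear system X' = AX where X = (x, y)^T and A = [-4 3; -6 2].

Coefficient matrix A = [[-4, 3], [-6, 2]].
Characteristic polynomial det(A - λI) = λ^2 + 2λ + 10 = 0.
Eigenvalues λ = -1 ± 3i (complex conjugate pair).
For λ=-1+3i: an eigenvector is (1,1) - i(0,-1) = (1, 1 + i).
A real fundamental pair from Re and Im of e^((-1+3i)t)v: X_1 = e^(-t)(cos(3t)·(1,1) + sin(3t)·(0,-1)), X_2 = e^(-t)(sin(3t)·(1,1) - cos(3t)·(0,-1)).
General solution: c_1X_1 + c_2X_2.

x(t) = c_1e^(-t)cos(3t) + c_2e^(-t)sin(3t), y(t) = -c_1e^(-t)sin(3t) + c_1e^(-t)cos(3t) + c_2e^(-t)sin(3t) + c_2e^(-t)cos(3t)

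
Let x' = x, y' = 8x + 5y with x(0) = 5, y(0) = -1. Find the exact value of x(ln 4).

20

A = [[1,0],[8,5]]; eigenvalues λ = 1, 5.
Eigenvectors: (-1,2) for λ=1, (0,1) for λ=5.
From the initial condition, c_1 = -5, c_2 = 9.
x(ln 4) = (-5)(4^1)(-1) + (9)(4^5)(0) = 20.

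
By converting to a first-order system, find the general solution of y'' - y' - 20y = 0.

y(t) = c_1e^(-4t) + c_2e^(5t)

Let x_1 = y, x_2 = y'. Then x_1' = x_2 and x_2' = 20x_1 + x_2.
A = [[0,1],[20,1]]; det(A-λI) = λ^2 - λ - 20.
Eigenvalues λ = -4, 5 with eigenvectors (1,-4), (1,5).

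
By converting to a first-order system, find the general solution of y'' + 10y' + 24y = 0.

Let x_1 = y, x_2 = y'. Then x_1' = x_2 and x_2' = -24x_1 - 10x_2.
A = [[0,1],[-24,-10]]; det(A-λI) = λ^2 + 10λ + 24.
Eigenvalues λ = -4, -6 with eigenvectors (1,-4), (1,-6).

y(t) = K_1e^(-4t) + K_2e^(-6t)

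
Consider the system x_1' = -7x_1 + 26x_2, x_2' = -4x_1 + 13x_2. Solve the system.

Coefficient matrix A = [[-7, 26], [-4, 13]].
Characteristic polynomial det(A - λI) = λ^2 - 6λ + 13 = 0.
Eigenvalues λ = 3 ± 2i (complex conjugate pair).
For λ=3+2i: an eigenvector is (-2,-1) - i(-3,-1) = (-2 + 3i, -1 + i).
A real fundamental pair from Re and Im of e^((3+2i)t)v: X_1 = e^(3t)(cos(2t)·(-2,-1) + sin(2t)·(-3,-1)), X_2 = e^(3t)(sin(2t)·(-2,-1) - cos(2t)·(-3,-1)).
General solution: c_1X_1 + c_2X_2.

x_1(t) = -3c_1e^(3t)sin(2t) - 2c_1e^(3t)cos(2t) - 2c_2e^(3t)sin(2t) + 3c_2e^(3t)cos(2t), x_2(t) = -c_1e^(3t)sin(2t) - c_1e^(3t)cos(2t) - c_2e^(3t)sin(2t) + c_2e^(3t)cos(2t)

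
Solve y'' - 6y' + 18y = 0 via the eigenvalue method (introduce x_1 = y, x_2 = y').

Let x_1 = y, x_2 = y'. Then x_1' = x_2 and x_2' = -18x_1 + 6x_2.
A = [[0,1],[-18,6]]; det(A-λI) = λ^2 - 6λ + 18.
Eigenvalues λ = 3 ± 3i.

y(t) = K_1e^(3t)cos(3t) + K_2e^(3t)sin(3t)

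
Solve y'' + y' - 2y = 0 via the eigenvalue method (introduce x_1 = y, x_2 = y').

y(t) = K_1e^(t) + K_2e^(-2t)

Let x_1 = y, x_2 = y'. Then x_1' = x_2 and x_2' = 2x_1 - x_2.
A = [[0,1],[2,-1]]; det(A-λI) = λ^2 + λ - 2.
Eigenvalues λ = 1, -2 with eigenvectors (1,1), (1,-2).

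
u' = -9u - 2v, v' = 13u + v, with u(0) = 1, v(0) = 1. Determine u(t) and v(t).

u(t) = -7e^(-4t)sin(t) + e^(-4t)cos(t), v(t) = 18e^(-4t)sin(t) + e^(-4t)cos(t)

Coefficient matrix A = [[-9, -2], [13, 1]].
Characteristic polynomial det(A - λI) = λ^2 + 8λ + 17 = 0.
Eigenvalues λ = -4 ± i (complex conjugate pair).
For λ=-4+i: an eigenvector is (1,-2) - i(-1,3) = (1 + i, -2 - 3i).
A real fundamental pair from Re and Im of e^((-4+i)t)v: X_1 = e^(-4t)(cos(t)·(1,-2) + sin(t)·(-1,3)), X_2 = e^(-4t)(sin(t)·(1,-2) - cos(t)·(-1,3)).
General solution: C_1X_1 + C_2X_2.
Applying u(0)=1, v(0)=1 gives C_1=4, C_2=-3.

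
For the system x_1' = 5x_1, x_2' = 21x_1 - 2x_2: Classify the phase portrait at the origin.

A = [[5,0],[21,-2]]; det(A-λI) = λ^2 - 3λ - 10.
λ = 5, -2: opposite signs.

saddle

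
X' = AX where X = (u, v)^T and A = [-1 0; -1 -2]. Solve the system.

Coefficient matrix A = [[-1, 0], [-1, -2]].
Characteristic polynomial det(A - λI) = λ^2 + 3λ + 2 = 0.
Eigenvalues λ = -2, -1.
For λ=-2: (A-λI) row 1 is [1, 0], so an eigenvector is (0, -1).
For λ=-1: (A-λI) row 2 is [-1, -1], so an eigenvector is (1, -1).
General solution: c_1e^(-2t)(0,-1) + c_2e^(-t)(1,-1).

u(t) = c_2e^(-t), v(t) = -c_1e^(-2t) - c_2e^(-t)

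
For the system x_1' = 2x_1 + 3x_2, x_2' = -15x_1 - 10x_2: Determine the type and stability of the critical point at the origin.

stable spiral

A = [[2,3],[-15,-10]]; det(A-λI) = λ^2 + 8λ + 25.
λ = -4 ± 3i: negative real part.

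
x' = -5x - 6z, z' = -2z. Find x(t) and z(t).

Coefficient matrix A = [[-5, -6], [0, -2]].
Characteristic polynomial det(A - λI) = λ^2 + 7λ + 10 = 0.
Eigenvalues λ = -5, -2.
For λ=-5: (A-λI) row 1 is [0, -6], so an eigenvector is (-1, 0).
For λ=-2: (A-λI) row 1 is [-3, -6], so an eigenvector is (2, -1).
General solution: K_1e^(-5t)(-1,0) + K_2e^(-2t)(2,-1).

x(t) = -K_1e^(-5t) + 2K_2e^(-2t), z(t) = -K_2e^(-2t)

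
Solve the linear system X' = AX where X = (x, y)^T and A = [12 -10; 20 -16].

x(t) = c_1e^(-2t)sin(2t) - 2c_1e^(-2t)cos(2t) - 2c_2e^(-2t)sin(2t) - c_2e^(-2t)cos(2t), y(t) = c_1e^(-2t)sin(2t) - 3c_1e^(-2t)cos(2t) - 3c_2e^(-2t)sin(2t) - c_2e^(-2t)cos(2t)

Coefficient matrix A = [[12, -10], [20, -16]].
Characteristic polynomial det(A - λI) = λ^2 + 4λ + 8 = 0.
Eigenvalues λ = -2 ± 2i (complex conjugate pair).
For λ=-2+2i: an eigenvector is (-2,-3) - i(1,1) = (-2 - i, -3 - i).
A real fundamental pair from Re and Im of e^((-2+2i)t)v: X_1 = e^(-2t)(cos(2t)·(-2,-3) + sin(2t)·(1,1)), X_2 = e^(-2t)(sin(2t)·(-2,-3) - cos(2t)·(1,1)).
General solution: c_1X_1 + c_2X_2.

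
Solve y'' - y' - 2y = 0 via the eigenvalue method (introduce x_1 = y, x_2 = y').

Let x_1 = y, x_2 = y'. Then x_1' = x_2 and x_2' = 2x_1 + x_2.
A = [[0,1],[2,1]]; det(A-λI) = λ^2 - λ - 2.
Eigenvalues λ = -1, 2 with eigenvectors (1,-1), (1,2).

y(t) = K_1e^(-t) + K_2e^(2t)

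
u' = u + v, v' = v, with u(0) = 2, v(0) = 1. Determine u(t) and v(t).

u(t) = te^(t) + 2e^(t), v(t) = e^(t)

Coefficient matrix A = [[1, 1], [0, 1]].
Characteristic polynomial det(A - λI) = λ^2 - 2λ + 1 = 0.
Single eigenvalue λ = 1 with algebraic multiplicity 2.
Eigenvector v = (1,0); generalized eigenvector w with (A-λI)w=v is (-2,1).
General solution: e^(t)[C_1·v + C_2·(t·v + w)].
Applying u(0)=2, v(0)=1 gives C_1=4, C_2=1.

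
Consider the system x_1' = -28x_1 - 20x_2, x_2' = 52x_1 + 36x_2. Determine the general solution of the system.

x_1(t) = C_1e^(4t)sin(4t) - 2C_1e^(4t)cos(4t) - 2C_2e^(4t)sin(4t) - C_2e^(4t)cos(4t), x_2(t) = -2C_1e^(4t)sin(4t) + 3C_1e^(4t)cos(4t) + 3C_2e^(4t)sin(4t) + 2C_2e^(4t)cos(4t)

Coefficient matrix A = [[-28, -20], [52, 36]].
Characteristic polynomial det(A - λI) = λ^2 - 8λ + 32 = 0.
Eigenvalues λ = 4 ± 4i (complex conjugate pair).
For λ=4+4i: an eigenvector is (-2,3) - i(1,-2) = (-2 - i, 3 + 2i).
A real fundamental pair from Re and Im of e^((4+4i)t)v: X_1 = e^(4t)(cos(4t)·(-2,3) + sin(4t)·(1,-2)), X_2 = e^(4t)(sin(4t)·(-2,3) - cos(4t)·(1,-2)).
General solution: C_1X_1 + C_2X_2.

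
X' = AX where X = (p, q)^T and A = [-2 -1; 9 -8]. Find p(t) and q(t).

p(t) = K_1e^(-5t) + K_2te^(-5t) + K_2e^(-5t), q(t) = 3K_1e^(-5t) + 3K_2te^(-5t) + 2K_2e^(-5t)

Coefficient matrix A = [[-2, -1], [9, -8]].
Characteristic polynomial det(A - λI) = λ^2 + 10λ + 25 = 0.
Single eigenvalue λ = -5 with algebraic multiplicity 2.
Eigenvector v = (1,3); generalized eigenvector w with (A-λI)w=v is (1,2).
General solution: e^(-5t)[K_1·v + K_2·(t·v + w)].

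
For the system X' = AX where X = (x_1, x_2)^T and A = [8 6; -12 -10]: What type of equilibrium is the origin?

A = [[8,6],[-12,-10]]; det(A-λI) = λ^2 + 2λ - 8.
λ = -4, 2: opposite signs.

saddle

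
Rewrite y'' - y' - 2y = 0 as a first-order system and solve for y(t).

Let x_1 = y, x_2 = y'. Then x_1' = x_2 and x_2' = 2x_1 + x_2.
A = [[0,1],[2,1]]; det(A-λI) = λ^2 - λ - 2.
Eigenvalues λ = -1, 2 with eigenvectors (1,-1), (1,2).

y(t) = C_1e^(-t) + C_2e^(2t)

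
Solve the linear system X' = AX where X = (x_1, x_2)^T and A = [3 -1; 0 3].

Coefficient matrix A = [[3, -1], [0, 3]].
Characteristic polynomial det(A - λI) = λ^2 - 6λ + 9 = 0.
Single eigenvalue λ = 3 with algebraic multiplicity 2.
Eigenvector v = (1,0); generalized eigenvector w with (A-λI)w=v is (3,-1).
General solution: e^(3t)[C_1·v + C_2·(t·v + w)].

x_1(t) = C_1e^(3t) + C_2te^(3t) + 3C_2e^(3t), x_2(t) = -C_2e^(3t)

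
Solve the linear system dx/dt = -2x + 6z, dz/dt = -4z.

x(t) = 3C_1e^(-4t) + C_2e^(-2t), z(t) = -C_1e^(-4t)

Coefficient matrix A = [[-2, 6], [0, -4]].
Characteristic polynomial det(A - λI) = λ^2 + 6λ + 8 = 0.
Eigenvalues λ = -4, -2.
For λ=-4: (A-λI) row 1 is [2, 6], so an eigenvector is (3, -1).
For λ=-2: (A-λI) row 1 is [0, 6], so an eigenvector is (1, 0).
General solution: C_1e^(-4t)(3,-1) + C_2e^(-2t)(1,0).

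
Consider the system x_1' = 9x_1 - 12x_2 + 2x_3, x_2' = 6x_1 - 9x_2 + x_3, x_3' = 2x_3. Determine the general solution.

x_1(t) = c_1e^(-3t) - 2c_2e^(2t) - 2c_3e^(3t), x_2(t) = c_1e^(-3t) - c_2e^(2t) - c_3e^(3t), x_3(t) = c_2e^(2t)

Coefficient matrix A = [[9, -12, 2], [6, -9, 1], [0, 0, 2]].
det(A - λI) = 0 gives eigenvalues λ = -3, 2, 3.
For λ=-3: eigenvector (1,1,0).
For λ=2: eigenvector (-2,-1,1).
For λ=3: eigenvector (-2,-1,0).
General solution: c_1e^(-3t)(1,1,0) + c_2e^(2t)(-2,-1,1) + c_3e^(3t)(-2,-1,0).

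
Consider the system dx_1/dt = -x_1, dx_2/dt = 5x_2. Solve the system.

Coefficient matrix A = [[-1, 0], [0, 5]].
Characteristic polynomial det(A - λI) = λ^2 - 4λ - 5 = 0.
Eigenvalues λ = 5, -1.
For λ=5: (A-λI) row 1 is [-6, 0], so an eigenvector is (0, 1).
For λ=-1: (A-λI) row 2 is [0, 6], so an eigenvector is (-1, 0).
General solution: C_1e^(5t)(0,1) + C_2e^(-t)(-1,0).

x_1(t) = -C_2e^(-t), x_2(t) = C_1e^(5t)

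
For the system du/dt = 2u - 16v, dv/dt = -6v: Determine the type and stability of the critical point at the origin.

saddle

A = [[2,-16],[0,-6]]; det(A-λI) = λ^2 + 4λ - 12.
λ = -6, 2: opposite signs.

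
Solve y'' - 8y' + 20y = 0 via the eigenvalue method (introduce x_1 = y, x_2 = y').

y(t) = C_1e^(4t)cos(2t) + C_2e^(4t)sin(2t)

Let x_1 = y, x_2 = y'. Then x_1' = x_2 and x_2' = -20x_1 + 8x_2.
A = [[0,1],[-20,8]]; det(A-λI) = λ^2 - 8λ + 20.
Eigenvalues λ = 4 ± 2i.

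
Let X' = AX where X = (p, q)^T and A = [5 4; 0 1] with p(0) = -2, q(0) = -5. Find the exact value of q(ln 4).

-20

A = [[5,4],[0,1]]; eigenvalues λ = 5, 1.
Eigenvectors: (1,0) for λ=5, (1,-1) for λ=1.
From the initial condition, c_1 = -7, c_2 = 5.
q(ln 4) = (-7)(4^5)(0) + (5)(4^1)(-1) = -20.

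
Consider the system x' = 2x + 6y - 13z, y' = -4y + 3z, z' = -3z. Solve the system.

Coefficient matrix A = [[2, 6, -13], [0, -4, 3], [0, 0, -3]].
det(A - λI) = 0 gives eigenvalues λ = 2, -4, -3.
For λ=2: eigenvector (1,0,0).
For λ=-4: eigenvector (1,-1,0).
For λ=-3: eigenvector (-1,3,1).
General solution: C_1e^(2t)(1,0,0) + C_2e^(-4t)(1,-1,0) + C_3e^(-3t)(-1,3,1).

x(t) = C_1e^(2t) + C_2e^(-4t) - C_3e^(-3t), y(t) = -C_2e^(-4t) + 3C_3e^(-3t), z(t) = C_3e^(-3t)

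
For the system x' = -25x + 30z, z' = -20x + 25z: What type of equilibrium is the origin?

saddle

A = [[-25,30],[-20,25]]; det(A-λI) = λ^2 - 25.
λ = -5, 5: opposite signs.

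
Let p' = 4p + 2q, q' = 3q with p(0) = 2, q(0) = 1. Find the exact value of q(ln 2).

8

A = [[4,2],[0,3]]; eigenvalues λ = 4, 3.
Eigenvectors: (1,0) for λ=4, (2,-1) for λ=3.
From the initial condition, c_1 = 4, c_2 = -1.
q(ln 2) = (4)(2^4)(0) + (-1)(2^3)(-1) = 8.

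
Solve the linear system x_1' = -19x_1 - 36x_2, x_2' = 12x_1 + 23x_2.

Coefficient matrix A = [[-19, -36], [12, 23]].
Characteristic polynomial det(A - λI) = λ^2 - 4λ - 5 = 0.
Eigenvalues λ = -1, 5.
For λ=-1: (A-λI) row 1 is [-18, -36], so an eigenvector is (2, -1).
For λ=5: (A-λI) row 1 is [-24, -36], so an eigenvector is (-3, 2).
General solution: C_1e^(-t)(2,-1) + C_2e^(5t)(-3,2).

x_1(t) = 2C_1e^(-t) - 3C_2e^(5t), x_2(t) = -C_1e^(-t) + 2C_2e^(5t)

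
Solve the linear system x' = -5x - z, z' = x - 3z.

x(t) = c_1e^(-4t) + c_2te^(-4t), z(t) = -c_1e^(-4t) - c_2te^(-4t) - c_2e^(-4t)

Coefficient matrix A = [[-5, -1], [1, -3]].
Characteristic polynomial det(A - λI) = λ^2 + 8λ + 16 = 0.
Single eigenvalue λ = -4 with algebraic multiplicity 2.
Eigenvector v = (1,-1); generalized eigenvector w with (A-λI)w=v is (0,-1).
General solution: e^(-4t)[c_1·v + c_2·(t·v + w)].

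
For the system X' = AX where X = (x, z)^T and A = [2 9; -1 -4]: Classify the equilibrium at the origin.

stable improper node

A = [[2,9],[-1,-4]]; det(A-λI) = λ^2 + 2λ + 1.
repeated λ = -1 with a single eigenvector.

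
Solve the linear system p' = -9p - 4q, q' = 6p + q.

p(t) = c_1e^(-5t) - 2c_2e^(-3t), q(t) = -c_1e^(-5t) + 3c_2e^(-3t)

Coefficient matrix A = [[-9, -4], [6, 1]].
Characteristic polynomial det(A - λI) = λ^2 + 8λ + 15 = 0.
Eigenvalues λ = -5, -3.
For λ=-5: (A-λI) row 1 is [-4, -4], so an eigenvector is (1, -1).
For λ=-3: (A-λI) row 1 is [-6, -4], so an eigenvector is (-2, 3).
General solution: c_1e^(-5t)(1,-1) + c_2e^(-3t)(-2,3).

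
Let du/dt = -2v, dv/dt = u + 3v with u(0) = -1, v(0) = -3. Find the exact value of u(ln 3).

39

A = [[0,-2],[1,3]]; eigenvalues λ = 2, 1.
Eigenvectors: (-1,1) for λ=2, (-2,1) for λ=1.
From the initial condition, c_1 = -7, c_2 = 4.
u(ln 3) = (-7)(3^2)(-1) + (4)(3^1)(-2) = 39.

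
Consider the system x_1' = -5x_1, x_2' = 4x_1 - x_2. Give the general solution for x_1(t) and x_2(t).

x_1(t) = -c_2e^(-5t), x_2(t) = c_1e^(-t) + c_2e^(-5t)

Coefficient matrix A = [[-5, 0], [4, -1]].
Characteristic polynomial det(A - λI) = λ^2 + 6λ + 5 = 0.
Eigenvalues λ = -1, -5.
For λ=-1: (A-λI) row 1 is [-4, 0], so an eigenvector is (0, 1).
For λ=-5: (A-λI) row 2 is [4, 4], so an eigenvector is (-1, 1).
General solution: c_1e^(-t)(0,1) + c_2e^(-5t)(-1,1).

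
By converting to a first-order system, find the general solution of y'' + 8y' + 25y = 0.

y(t) = c_1e^(-4t)cos(3t) + c_2e^(-4t)sin(3t)

Let x_1 = y, x_2 = y'. Then x_1' = x_2 and x_2' = -25x_1 - 8x_2.
A = [[0,1],[-25,-8]]; det(A-λI) = λ^2 + 8λ + 25.
Eigenvalues λ = -4 ± 3i.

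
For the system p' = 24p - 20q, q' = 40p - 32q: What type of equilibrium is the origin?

A = [[24,-20],[40,-32]]; det(A-λI) = λ^2 + 8λ + 32.
λ = -4 ± 4i: negative real part.

stable spiral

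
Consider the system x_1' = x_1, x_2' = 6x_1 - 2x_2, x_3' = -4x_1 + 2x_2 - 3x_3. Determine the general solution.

Coefficient matrix A = [[1, 0, 0], [6, -2, 0], [-4, 2, -3]].
det(A - λI) = 0 gives eigenvalues λ = -3, -2, 1.
For λ=-3: eigenvector (0,0,1).
For λ=-2: eigenvector (0,1,2).
For λ=1: eigenvector (1,2,0).
General solution: c_1e^(-3t)(0,0,1) + c_2e^(-2t)(0,1,2) + c_3e^(t)(1,2,0).

x_1(t) = c_3e^(t), x_2(t) = c_2e^(-2t) + 2c_3e^(t), x_3(t) = c_1e^(-3t) + 2c_2e^(-2t)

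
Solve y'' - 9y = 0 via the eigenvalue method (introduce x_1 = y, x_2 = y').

y(t) = C_1e^(3t) + C_2e^(-3t)

Let x_1 = y, x_2 = y'. Then x_1' = x_2 and x_2' = 9x_1.
A = [[0,1],[9,0]]; det(A-λI) = λ^2 - 9.
Eigenvalues λ = 3, -3 with eigenvectors (1,3), (1,-3).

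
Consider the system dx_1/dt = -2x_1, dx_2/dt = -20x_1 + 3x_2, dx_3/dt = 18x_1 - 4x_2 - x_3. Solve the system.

Coefficient matrix A = [[-2, 0, 0], [-20, 3, 0], [18, -4, -1]].
det(A - λI) = 0 gives eigenvalues λ = -2, -1, 3.
For λ=-2: eigenvector (1,4,-2).
For λ=-1: eigenvector (0,0,1).
For λ=3: eigenvector (0,-1,1).
General solution: c_1e^(-2t)(1,4,-2) + c_2e^(-t)(0,0,1) + c_3e^(3t)(0,-1,1).

x_1(t) = c_1e^(-2t), x_2(t) = 4c_1e^(-2t) - c_3e^(3t), x_3(t) = -2c_1e^(-2t) + c_2e^(-t) + c_3e^(3t)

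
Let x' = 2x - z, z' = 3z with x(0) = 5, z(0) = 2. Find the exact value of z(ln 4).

128

A = [[2,-1],[0,3]]; eigenvalues λ = 2, 3.
Eigenvectors: (1,0) for λ=2, (-1,1) for λ=3.
From the initial condition, c_1 = 7, c_2 = 2.
z(ln 4) = (7)(4^2)(0) + (2)(4^3)(1) = 128.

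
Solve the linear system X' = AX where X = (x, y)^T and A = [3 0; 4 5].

Coefficient matrix A = [[3, 0], [4, 5]].
Characteristic polynomial det(A - λI) = λ^2 - 8λ + 15 = 0.
Eigenvalues λ = 5, 3.
For λ=5: (A-λI) row 1 is [-2, 0], so an eigenvector is (0, 1).
For λ=3: (A-λI) row 2 is [4, 2], so an eigenvector is (-1, 2).
General solution: K_1e^(5t)(0,1) + K_2e^(3t)(-1,2).

x(t) = -K_2e^(3t), y(t) = K_1e^(5t) + 2K_2e^(3t)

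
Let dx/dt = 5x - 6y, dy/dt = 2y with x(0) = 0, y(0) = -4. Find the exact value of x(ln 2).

A = [[5,-6],[0,2]]; eigenvalues λ = 5, 2.
Eigenvectors: (-1,0) for λ=5, (2,1) for λ=2.
From the initial condition, c_1 = -8, c_2 = -4.
x(ln 2) = (-8)(2^5)(-1) + (-4)(2^2)(2) = 224.

224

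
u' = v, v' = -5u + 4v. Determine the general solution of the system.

Coefficient matrix A = [[0, 1], [-5, 4]].
Characteristic polynomial det(A - λI) = λ^2 - 4λ + 5 = 0.
Eigenvalues λ = 2 ± i (complex conjugate pair).
For λ=2+i: an eigenvector is (1,2) - i(0,-1) = (1, 2 + i).
A real fundamental pair from Re and Im of e^((2+i)t)v: X_1 = e^(2t)(cos(t)·(1,2) + sin(t)·(0,-1)), X_2 = e^(2t)(sin(t)·(1,2) - cos(t)·(0,-1)).
General solution: K_1X_1 + K_2X_2.

u(t) = K_1e^(2t)cos(t) + K_2e^(2t)sin(t), v(t) = -K_1e^(2t)sin(t) + 2K_1e^(2t)cos(t) + 2K_2e^(2t)sin(t) + K_2e^(2t)cos(t)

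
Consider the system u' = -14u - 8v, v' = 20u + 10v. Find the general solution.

u(t) = C_1e^(-2t)sin(4t) - C_1e^(-2t)cos(4t) - C_2e^(-2t)sin(4t) - C_2e^(-2t)cos(4t), v(t) = -2C_1e^(-2t)sin(4t) + C_1e^(-2t)cos(4t) + C_2e^(-2t)sin(4t) + 2C_2e^(-2t)cos(4t)

Coefficient matrix A = [[-14, -8], [20, 10]].
Characteristic polynomial det(A - λI) = λ^2 + 4λ + 20 = 0.
Eigenvalues λ = -2 ± 4i (complex conjugate pair).
For λ=-2+4i: an eigenvector is (-1,1) - i(1,-2) = (-1 - i, 1 + 2i).
A real fundamental pair from Re and Im of e^((-2+4i)t)v: X_1 = e^(-2t)(cos(4t)·(-1,1) + sin(4t)·(1,-2)), X_2 = e^(-2t)(sin(4t)·(-1,1) - cos(4t)·(1,-2)).
General solution: C_1X_1 + C_2X_2.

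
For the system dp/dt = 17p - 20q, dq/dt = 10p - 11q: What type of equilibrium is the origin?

A = [[17,-20],[10,-11]]; det(A-λI) = λ^2 - 6λ + 13.
λ = 3 ± 2i: positive real part.

unstable spiral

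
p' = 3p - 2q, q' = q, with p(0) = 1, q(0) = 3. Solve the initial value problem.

Coefficient matrix A = [[3, -2], [0, 1]].
Characteristic polynomial det(A - λI) = λ^2 - 4λ + 3 = 0.
Eigenvalues λ = 3, 1.
For λ=3: (A-λI) row 1 is [0, -2], so an eigenvector is (1, 0).
For λ=1: (A-λI) row 1 is [2, -2], so an eigenvector is (-1, -1).
General solution: c_1e^(3t)(1,0) + c_2e^(t)(-1,-1).
Applying p(0)=1, q(0)=3 gives c_1=-2, c_2=-3.

p(t) = -2e^(3t) + 3e^(t), q(t) = 3e^(t)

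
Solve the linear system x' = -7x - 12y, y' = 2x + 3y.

x(t) = 2c_1e^(-t) + 3c_2e^(-3t), y(t) = -c_1e^(-t) - c_2e^(-3t)

Coefficient matrix A = [[-7, -12], [2, 3]].
Characteristic polynomial det(A - λI) = λ^2 + 4λ + 3 = 0.
Eigenvalues λ = -1, -3.
For λ=-1: (A-λI) row 1 is [-6, -12], so an eigenvector is (2, -1).
For λ=-3: (A-λI) row 1 is [-4, -12], so an eigenvector is (3, -1).
General solution: c_1e^(-t)(2,-1) + c_2e^(-3t)(3,-1).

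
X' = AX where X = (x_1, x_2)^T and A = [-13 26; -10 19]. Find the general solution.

Coefficient matrix A = [[-13, 26], [-10, 19]].
Characteristic polynomial det(A - λI) = λ^2 - 6λ + 13 = 0.
Eigenvalues λ = 3 ± 2i (complex conjugate pair).
For λ=3+2i: an eigenvector is (2,1) - i(-3,-2) = (2 + 3i, 1 + 2i).
A real fundamental pair from Re and Im of e^((3+2i)t)v: X_1 = e^(3t)(cos(2t)·(2,1) + sin(2t)·(-3,-2)), X_2 = e^(3t)(sin(2t)·(2,1) - cos(2t)·(-3,-2)).
General solution: C_1X_1 + C_2X_2.

x_1(t) = -3C_1e^(3t)sin(2t) + 2C_1e^(3t)cos(2t) + 2C_2e^(3t)sin(2t) + 3C_2e^(3t)cos(2t), x_2(t) = -2C_1e^(3t)sin(2t) + C_1e^(3t)cos(2t) + C_2e^(3t)sin(2t) + 2C_2e^(3t)cos(2t)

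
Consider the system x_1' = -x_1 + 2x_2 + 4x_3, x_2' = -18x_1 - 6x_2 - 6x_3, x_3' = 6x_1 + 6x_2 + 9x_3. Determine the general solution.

Coefficient matrix A = [[-1, 2, 4], [-18, -6, -6], [6, 6, 9]].
det(A - λI) = 0 gives eigenvalues λ = 3, 2, -3.
For λ=3: eigenvector (1,-4,3).
For λ=2: eigenvector (-2,9,-6).
For λ=-3: eigenvector (0,-2,1).
General solution: c_1e^(3t)(1,-4,3) + c_2e^(2t)(-2,9,-6) + c_3e^(-3t)(0,-2,1).

x_1(t) = c_1e^(3t) - 2c_2e^(2t), x_2(t) = -4c_1e^(3t) + 9c_2e^(2t) - 2c_3e^(-3t), x_3(t) = 3c_1e^(3t) - 6c_2e^(2t) + c_3e^(-3t)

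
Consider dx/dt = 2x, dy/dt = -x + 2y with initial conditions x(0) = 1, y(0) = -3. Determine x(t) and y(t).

Coefficient matrix A = [[2, 0], [-1, 2]].
Characteristic polynomial det(A - λI) = λ^2 - 4λ + 4 = 0.
Single eigenvalue λ = 2 with algebraic multiplicity 2.
Eigenvector v = (0,-1); generalized eigenvector w with (A-λI)w=v is (1,3).
General solution: e^(2t)[C_1·v + C_2·(t·v + w)].
Applying x(0)=1, y(0)=-3 gives C_1=6, C_2=1.

x(t) = e^(2t), y(t) = -te^(2t) - 3e^(2t)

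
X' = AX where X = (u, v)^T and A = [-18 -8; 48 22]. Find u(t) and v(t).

u(t) = C_1e^(-2t) - C_2e^(6t), v(t) = -2C_1e^(-2t) + 3C_2e^(6t)

Coefficient matrix A = [[-18, -8], [48, 22]].
Characteristic polynomial det(A - λI) = λ^2 - 4λ - 12 = 0.
Eigenvalues λ = -2, 6.
For λ=-2: (A-λI) row 1 is [-16, -8], so an eigenvector is (1, -2).
For λ=6: (A-λI) row 1 is [-24, -8], so an eigenvector is (-1, 3).
General solution: C_1e^(-2t)(1,-2) + C_2e^(6t)(-1,3).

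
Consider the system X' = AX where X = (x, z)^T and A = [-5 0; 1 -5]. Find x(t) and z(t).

x(t) = -c_2e^(-5t), z(t) = -c_1e^(-5t) - c_2te^(-5t) + c_2e^(-5t)

Coefficient matrix A = [[-5, 0], [1, -5]].
Characteristic polynomial det(A - λI) = λ^2 + 10λ + 25 = 0.
Single eigenvalue λ = -5 with algebraic multiplicity 2.
Eigenvector v = (0,-1); generalized eigenvector w with (A-λI)w=v is (-1,1).
General solution: e^(-5t)[c_1·v + c_2·(t·v + w)].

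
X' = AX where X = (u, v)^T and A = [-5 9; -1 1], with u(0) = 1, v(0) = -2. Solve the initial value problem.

u(t) = -21te^(-2t) + e^(-2t), v(t) = -7te^(-2t) - 2e^(-2t)

Coefficient matrix A = [[-5, 9], [-1, 1]].
Characteristic polynomial det(A - λI) = λ^2 + 4λ + 4 = 0.
Single eigenvalue λ = -2 with algebraic multiplicity 2.
Eigenvector v = (-3,-1); generalized eigenvector w with (A-λI)w=v is (-2,-1).
General solution: e^(-2t)[K_1·v + K_2·(t·v + w)].
Applying u(0)=1, v(0)=-2 gives K_1=-5, K_2=7.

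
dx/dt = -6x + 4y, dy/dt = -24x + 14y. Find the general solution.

Coefficient matrix A = [[-6, 4], [-24, 14]].
Characteristic polynomial det(A - λI) = λ^2 - 8λ + 12 = 0.
Eigenvalues λ = 2, 6.
For λ=2: (A-λI) row 1 is [-8, 4], so an eigenvector is (1, 2).
For λ=6: (A-λI) row 1 is [-12, 4], so an eigenvector is (1, 3).
General solution: K_1e^(2t)(1,2) + K_2e^(6t)(1,3).

x(t) = K_1e^(2t) + K_2e^(6t), y(t) = 2K_1e^(2t) + 3K_2e^(6t)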